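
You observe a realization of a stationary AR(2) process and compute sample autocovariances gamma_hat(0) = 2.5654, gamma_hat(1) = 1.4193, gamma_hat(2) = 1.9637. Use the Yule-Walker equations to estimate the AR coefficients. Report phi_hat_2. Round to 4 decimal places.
\hat\phi_{2} = 0.6620

The Yule-Walker equations for an AR(p) process read, in matrix form,
  Gamma_p phi = r_p,   with   (Gamma_p)_{ij} = gamma(|i - j|),
                       (r_p)_i = gamma(i),   i,j = 1..p.
Substitute the sample gammas (Toeplitz matrix and right-hand side of size 2):
  Gamma_p = [[2.5654, 1.4193], [1.4193, 2.5654]]
  r_p     = [1.4193, 1.9637]
Written out:
  2.5654 phi_1 + 1.4193 phi_2 = 1.4193
  1.4193 phi_1 + 2.5654 phi_2 = 1.9637
Solve by Cramer's rule:
  det = gamma(0)^2 - gamma(1)^2 = (2.5654)^2 - (1.4193)^2 = 6.58127716 - 2.01441249 = 4.56686467
  phi_hat_1 = [gamma(1) gamma(0) - gamma(1) gamma(2)] / det = [(1.4193)(2.5654) - (1.4193)(1.9637)] / 4.56686467 = 0.85399281 / 4.56686467 = 0.187
  phi_hat_2 = [gamma(0) gamma(2) - gamma(1)^2] / det = [(2.5654)(1.9637) - (1.4193)^2] / 4.56686467 = 3.02326349 / 4.56686467 = 0.662
So phi_hat = [0.1870, 0.6620].
Therefore phi_hat_2 = 0.6620.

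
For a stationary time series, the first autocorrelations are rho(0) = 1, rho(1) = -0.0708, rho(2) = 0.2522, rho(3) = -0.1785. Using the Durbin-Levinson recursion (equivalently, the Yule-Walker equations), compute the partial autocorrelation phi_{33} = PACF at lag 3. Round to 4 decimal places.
\phi_{33} = -0.1580

The PACF at lag k is phi_{kk}, the last component of the solution
to the Yule-Walker system G_k phi = r_k where
  (G_k)_{ij} = rho(|i - j|), (r_k)_i = rho(i), i,j = 1..k.
Equivalently, Durbin-Levinson gives phi_{kk} iteratively:
  phi_{11} = rho(1)
  phi_{kk} = [rho(k) - sum_{j=1..k-1} phi_{k-1,j} rho(k-j)]
            / [1 - sum_{j=1..k-1} phi_{k-1,j} rho(j)],
  phi_{k,j} = phi_{k-1,j} - phi_{kk} phi_{k-1,k-j},  j = 1..k-1.
Step k = 1:
  phi_11 = rho(1) = -0.0708.
Step k = 2:
  phi_22 = [rho(2) - phi_11 rho(1)] / [1 - phi_11 rho(1)] = [0.2522 - (-0.0708)(-0.0708)] / [1 - (-0.0708)(-0.0708)]
         = 0.24718736 / 0.99498736 = 0.248433.
  Update: phi_21 = phi_11 - phi_22 phi_11 = -0.0708 - (0.248433)(-0.0708) = -0.053211.
Step k = 3:
  phi_33 = [rho(3) - phi_21 rho(2) - phi_22 rho(1)] / [1 - phi_21 rho(1) - phi_22 rho(2)]
    numerator   = -0.1785 - (-0.053211)(0.2522) - (0.248433)(-0.0708) = -0.14749116
    denominator = 1 - (-0.053211)(-0.0708) - (0.248433)(0.2522) = 0.93357795
  phi_33 = -0.14749116 / 0.93357795 = -0.158.
Therefore phi_{33} = -0.1580.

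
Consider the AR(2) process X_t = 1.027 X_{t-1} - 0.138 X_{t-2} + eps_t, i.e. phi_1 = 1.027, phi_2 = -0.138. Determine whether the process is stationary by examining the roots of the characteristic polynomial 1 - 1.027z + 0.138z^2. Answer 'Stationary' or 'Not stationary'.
\text{Stationary}

The AR(p) characteristic polynomial is P(z) = 1 - 1.027z + 0.138z^2.
Stationarity requires all roots to lie outside the unit circle, i.e. |z| > 1 for every root.
Set 1 + (-1.027) z + (0.138) z^2 = 0, i.e. a z^2 + b z + c = 0 with a = 0.138, b = -1.027, c = 1.
Discriminant D = b^2 - 4ac = (-1.027)^2 - 4*(0.138)*1 = 1.054729 - (0.552) = 0.502729.
D >= 0, so the roots are real: z = (-b +/- sqrt(D)) / (2a) = (1.027 +/- 0.709034) / (0.276).
  z_1 = (1.027 + 0.709034) / (0.276) = 6.29,   |z_1| = 6.29.
  z_2 = (1.027 - 0.709034) / (0.276) = 1.1521,   |z_2| = 1.1521.
Moduli of all roots: 6.2900, 1.1521.
All moduli strictly greater than 1? Yes.
Verdict: Stationary.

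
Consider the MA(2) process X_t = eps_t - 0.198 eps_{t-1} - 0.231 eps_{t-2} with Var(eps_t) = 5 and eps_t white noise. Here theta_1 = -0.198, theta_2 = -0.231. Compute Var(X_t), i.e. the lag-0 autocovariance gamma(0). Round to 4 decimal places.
\gamma(0) = 5.4628

For an MA(q) process X_t = eps_t + sum_i theta_i eps_{t-i} with
Var(eps_t) = sigma^2, the variance is
  gamma(0) = sigma^2 * (1 + sum_i theta_i^2).
  sum_i theta_i^2 = (-0.198)^2 + (-0.231)^2 = 0.039204 + 0.053361 = 0.092565.
  gamma(0) = 5 * (1 + 0.092565) = 5 * 1.092565 = 5.462825, which rounds to 5.4628.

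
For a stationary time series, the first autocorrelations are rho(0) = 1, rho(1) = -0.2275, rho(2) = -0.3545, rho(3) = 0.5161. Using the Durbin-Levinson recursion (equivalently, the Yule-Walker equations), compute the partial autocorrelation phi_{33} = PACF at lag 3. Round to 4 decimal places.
\phi_{33} = 0.3919

The PACF at lag k is phi_{kk}, the last component of the solution
to the Yule-Walker system G_k phi = r_k where
  (G_k)_{ij} = rho(|i - j|), (r_k)_i = rho(i), i,j = 1..k.
Equivalently, Durbin-Levinson gives phi_{kk} iteratively:
  phi_{11} = rho(1)
  phi_{kk} = [rho(k) - sum_{j=1..k-1} phi_{k-1,j} rho(k-j)]
            / [1 - sum_{j=1..k-1} phi_{k-1,j} rho(j)],
  phi_{k,j} = phi_{k-1,j} - phi_{kk} phi_{k-1,k-j},  j = 1..k-1.
Step k = 1:
  phi_11 = rho(1) = -0.2275.
Step k = 2:
  phi_22 = [rho(2) - phi_11 rho(1)] / [1 - phi_11 rho(1)] = [-0.3545 - (-0.2275)(-0.2275)] / [1 - (-0.2275)(-0.2275)]
         = -0.40625625 / 0.94824375 = -0.42843.
  Update: phi_21 = phi_11 - phi_22 phi_11 = -0.2275 - (-0.42843)(-0.2275) = -0.324968.
Step k = 3:
  phi_33 = [rho(3) - phi_21 rho(2) - phi_22 rho(1)] / [1 - phi_21 rho(1) - phi_22 rho(2)]
    numerator   = 0.5161 - (-0.324968)(-0.3545) - (-0.42843)(-0.2275) = 0.30343102
    denominator = 1 - (-0.324968)(-0.2275) - (-0.42843)(-0.3545) = 0.77419131
  phi_33 = 0.30343102 / 0.77419131 = 0.3919.
Therefore phi_{33} = 0.3919.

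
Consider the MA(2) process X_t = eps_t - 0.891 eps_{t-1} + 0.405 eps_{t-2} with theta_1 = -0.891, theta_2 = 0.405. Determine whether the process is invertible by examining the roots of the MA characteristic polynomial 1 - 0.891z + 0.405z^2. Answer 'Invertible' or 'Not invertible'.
\text{Invertible}

The MA(q) characteristic polynomial is P(z) = 1 - 0.891z + 0.405z^2.
Invertibility requires all roots to lie outside the unit circle, i.e. |z| > 1 for every root.
Set 1 + (-0.891) z + (0.405) z^2 = 0, i.e. a z^2 + b z + c = 0 with a = 0.405, b = -0.891, c = 1.
Discriminant D = b^2 - 4ac = (-0.891)^2 - 4*(0.405)*1 = 0.793881 - (1.62) = -0.826119.
D < 0, so the roots are the complex-conjugate pair z = (-b +/- i sqrt(-D)) / (2a) = 1.1 +/- 1.1221i.
For a conjugate pair |z|^2 = z * conj(z) = (product of roots) = c/a = 1/(0.405) = 2.469136, so |z| = sqrt(2.469136) = 1.5713 for both roots.
Moduli of all roots: 1.5713, 1.5713.
All moduli strictly greater than 1? Yes.
Verdict: Invertible.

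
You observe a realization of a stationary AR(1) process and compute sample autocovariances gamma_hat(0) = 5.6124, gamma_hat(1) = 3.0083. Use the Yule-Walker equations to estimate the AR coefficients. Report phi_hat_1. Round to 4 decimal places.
\hat\phi_{1} = 0.5360

The Yule-Walker equations for an AR(p) process read, in matrix form,
  Gamma_p phi = r_p,   with   (Gamma_p)_{ij} = gamma(|i - j|),
                       (r_p)_i = gamma(i),   i,j = 1..p.
Substitute the sample gammas (Toeplitz matrix and right-hand side of size 1):
  Gamma_p = [[5.6124]]
  r_p     = [3.0083]
With p = 1 this is the single equation gamma(0) phi_1 = gamma(1):
  phi_hat_1 = gamma(1) / gamma(0) = 3.0083 / 5.6124 = 0.5360.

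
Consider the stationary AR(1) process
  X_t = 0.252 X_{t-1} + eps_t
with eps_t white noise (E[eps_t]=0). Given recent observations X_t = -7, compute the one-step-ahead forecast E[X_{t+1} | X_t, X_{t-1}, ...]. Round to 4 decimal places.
E[X_{t+1} \mid \mathcal F_t] = -1.7640

For an AR(p) model X_t = c + sum_i phi_i X_{t-i} + eps_t, the
one-step-ahead conditional mean is
  E[X_{t+1} | X_t, ...] = c + sum_i phi_i X_{t+1-i}.
Substitute known values:
  E[X_{t+1} | ...] = (0.252) * (-7)
                   = -1.7640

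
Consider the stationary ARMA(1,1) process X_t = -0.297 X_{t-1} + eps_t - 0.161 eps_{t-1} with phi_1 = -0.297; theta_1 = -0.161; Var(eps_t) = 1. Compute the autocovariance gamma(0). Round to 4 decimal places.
\gamma(0) = 1.2301

Multiply the model equation by X_{t-k} and take expectations. With theta_0 = psi_0 = 1 and psi_j the MA(infinity) weights, this gives
  gamma(k) - sum_i phi_i gamma(k-i) = c_k,
  c_k = sigma^2 * sum_{j=k..q} theta_j psi_{j-k}   (c_k = 0 for k > q),
using gamma(-m) = gamma(m).
psi-weights needed (psi_j = theta_j + sum_i phi_i psi_{j-i}):
  psi_1 = theta_1 + phi_1 = -0.161 + (-0.297) = -0.458
Right-hand sides:
  c_0 = sigma^2 (1 + theta_1 psi_1) = 1 * (1 + (-0.161)(-0.458)) = 1 * 1.073738 = 1.073738
  c_1 = sigma^2 theta_1 = 1 * (-0.161) = -0.161
  c_2 = 0
Equations for k = 0 and k = 1 (AR order 1):
  gamma(0) = phi_1 gamma(1) + c_0
  gamma(1) = phi_1 gamma(0) + c_1
Substituting the second into the first: gamma(0) (1 - phi_1^2) = c_0 + phi_1 c_1, so
  gamma(0) = (c_0 + phi_1 c_1) / (1 - phi_1^2) = (1.073738 + (-0.297)(-0.161)) / (1 - (-0.297)^2) = 1.121555 / 0.911791 = 1.230057.
Therefore gamma(0) = 1.2301 (to 4 decimal places).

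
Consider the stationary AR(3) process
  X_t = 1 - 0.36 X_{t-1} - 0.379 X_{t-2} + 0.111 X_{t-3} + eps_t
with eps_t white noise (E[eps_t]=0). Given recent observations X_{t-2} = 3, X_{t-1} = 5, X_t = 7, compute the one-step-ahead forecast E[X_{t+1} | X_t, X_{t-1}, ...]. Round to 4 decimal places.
E[X_{t+1} \mid \mathcal F_t] = -3.0820

For an AR(p) model X_t = c + sum_i phi_i X_{t-i} + eps_t, the
one-step-ahead conditional mean is
  E[X_{t+1} | X_t, ...] = c + sum_i phi_i X_{t+1-i}.
Substitute known values:
  E[X_{t+1} | ...] = 1 + (-0.36) * (7) + (-0.379) * (5) + (0.111) * (3)
                   = -3.0820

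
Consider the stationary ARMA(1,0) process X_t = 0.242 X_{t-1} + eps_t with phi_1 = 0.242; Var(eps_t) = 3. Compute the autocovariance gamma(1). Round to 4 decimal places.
\gamma(1) = 0.7712

Multiply the model equation by X_{t-k} and take expectations. With theta_0 = psi_0 = 1 and psi_j the MA(infinity) weights, this gives
  gamma(k) - sum_i phi_i gamma(k-i) = c_k,
  c_k = sigma^2 * sum_{j=k..q} theta_j psi_{j-k}   (c_k = 0 for k > q),
using gamma(-m) = gamma(m).
Pure AR (q = 0): c_0 = sigma^2 = 3, c_k = 0 for k >= 1.
Equations for k = 0 and k = 1 (AR order 1):
  gamma(0) = phi_1 gamma(1) + c_0
  gamma(1) = phi_1 gamma(0) + c_1
Substituting the second into the first: gamma(0) (1 - phi_1^2) = c_0 + phi_1 c_1, so
  gamma(0) = c_0 / (1 - phi_1^2) = 3 / (1 - (0.242)^2) = 3 / 0.941436 = 3.186621.
  gamma(1) = phi_1 gamma(0) = (0.242)(3.186621) = 0.771162.
Therefore gamma(1) = 0.7712 (to 4 decimal places).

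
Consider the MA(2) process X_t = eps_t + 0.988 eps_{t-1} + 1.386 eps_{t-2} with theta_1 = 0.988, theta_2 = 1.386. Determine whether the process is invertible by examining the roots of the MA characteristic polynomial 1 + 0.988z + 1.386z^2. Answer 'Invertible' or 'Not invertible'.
\text{Not invertible}

The MA(q) characteristic polynomial is P(z) = 1 + 0.988z + 1.386z^2.
Invertibility requires all roots to lie outside the unit circle, i.e. |z| > 1 for every root.
Set 1 + (0.988) z + (1.386) z^2 = 0, i.e. a z^2 + b z + c = 0 with a = 1.386, b = 0.988, c = 1.
Discriminant D = b^2 - 4ac = (0.988)^2 - 4*(1.386)*1 = 0.976144 - (5.544) = -4.567856.
D < 0, so the roots are the complex-conjugate pair z = (-b +/- i sqrt(-D)) / (2a) = -0.3564 +/- 0.771i.
For a conjugate pair |z|^2 = z * conj(z) = (product of roots) = c/a = 1/(1.386) = 0.721501, so |z| = sqrt(0.721501) = 0.8494 for both roots.
Moduli of all roots: 0.8494, 0.8494.
All moduli strictly greater than 1? No.
Verdict: Not invertible.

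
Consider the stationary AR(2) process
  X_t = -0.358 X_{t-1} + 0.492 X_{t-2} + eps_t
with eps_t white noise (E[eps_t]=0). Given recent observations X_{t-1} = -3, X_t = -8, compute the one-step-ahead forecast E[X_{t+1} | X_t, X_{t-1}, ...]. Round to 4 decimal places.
E[X_{t+1} \mid \mathcal F_t] = 1.3880

For an AR(p) model X_t = c + sum_i phi_i X_{t-i} + eps_t, the
one-step-ahead conditional mean is
  E[X_{t+1} | X_t, ...] = c + sum_i phi_i X_{t+1-i}.
Substitute known values:
  E[X_{t+1} | ...] = (-0.358) * (-8) + (0.492) * (-3)
                   = 1.3880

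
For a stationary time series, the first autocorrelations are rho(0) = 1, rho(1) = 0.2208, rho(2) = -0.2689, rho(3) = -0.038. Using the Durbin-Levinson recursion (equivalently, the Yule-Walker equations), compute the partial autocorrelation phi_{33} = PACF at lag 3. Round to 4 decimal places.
\phi_{33} = 0.1360

The PACF at lag k is phi_{kk}, the last component of the solution
to the Yule-Walker system G_k phi = r_k where
  (G_k)_{ij} = rho(|i - j|), (r_k)_i = rho(i), i,j = 1..k.
Equivalently, Durbin-Levinson gives phi_{kk} iteratively:
  phi_{11} = rho(1)
  phi_{kk} = [rho(k) - sum_{j=1..k-1} phi_{k-1,j} rho(k-j)]
            / [1 - sum_{j=1..k-1} phi_{k-1,j} rho(j)],
  phi_{k,j} = phi_{k-1,j} - phi_{kk} phi_{k-1,k-j},  j = 1..k-1.
Step k = 1:
  phi_11 = rho(1) = 0.2208.
Step k = 2:
  phi_22 = [rho(2) - phi_11 rho(1)] / [1 - phi_11 rho(1)] = [-0.2689 - (0.2208)(0.2208)] / [1 - (0.2208)(0.2208)]
         = -0.31765264 / 0.95124736 = -0.333933.
  Update: phi_21 = phi_11 - phi_22 phi_11 = 0.2208 - (-0.333933)(0.2208) = 0.294532.
Step k = 3:
  phi_33 = [rho(3) - phi_21 rho(2) - phi_22 rho(1)] / [1 - phi_21 rho(1) - phi_22 rho(2)]
    numerator   = -0.038 - (0.294532)(-0.2689) - (-0.333933)(0.2208) = 0.1149321
    denominator = 1 - (0.294532)(0.2208) - (-0.333933)(-0.2689) = 0.84517274
  phi_33 = 0.1149321 / 0.84517274 = 0.136.
Therefore phi_{33} = 0.1360.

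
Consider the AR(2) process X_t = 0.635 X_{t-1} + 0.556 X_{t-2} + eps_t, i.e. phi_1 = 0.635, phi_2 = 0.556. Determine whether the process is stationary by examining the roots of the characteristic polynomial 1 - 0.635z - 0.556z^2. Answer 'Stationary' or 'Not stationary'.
\text{Not stationary}

The AR(p) characteristic polynomial is P(z) = 1 - 0.635z - 0.556z^2.
Stationarity requires all roots to lie outside the unit circle, i.e. |z| > 1 for every root.
Set 1 + (-0.635) z + (-0.556) z^2 = 0, i.e. a z^2 + b z + c = 0 with a = -0.556, b = -0.635, c = 1.
Discriminant D = b^2 - 4ac = (-0.635)^2 - 4*(-0.556)*1 = 0.403225 - (-2.224) = 2.627225.
D >= 0, so the roots are real: z = (-b +/- sqrt(D)) / (2a) = (0.635 +/- 1.620872) / (-1.112).
  z_1 = (0.635 + 1.620872) / (-1.112) = -2.0287,   |z_1| = 2.0287.
  z_2 = (0.635 - 1.620872) / (-1.112) = 0.8866,   |z_2| = 0.8866.
Moduli of all roots: 2.0287, 0.8866.
All moduli strictly greater than 1? No.
Verdict: Not stationary.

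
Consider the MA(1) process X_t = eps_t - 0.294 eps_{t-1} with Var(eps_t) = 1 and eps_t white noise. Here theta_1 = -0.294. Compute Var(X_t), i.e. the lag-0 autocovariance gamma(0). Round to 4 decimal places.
\gamma(0) = 1.0864

For an MA(q) process X_t = eps_t + sum_i theta_i eps_{t-i} with
Var(eps_t) = sigma^2, the variance is
  gamma(0) = sigma^2 * (1 + sum_i theta_i^2).
  sum_i theta_i^2 = (-0.294)^2 = 0.086436.
  gamma(0) = 1 * (1 + 0.086436) = 1 * 1.086436 = 1.086436, which rounds to 1.0864.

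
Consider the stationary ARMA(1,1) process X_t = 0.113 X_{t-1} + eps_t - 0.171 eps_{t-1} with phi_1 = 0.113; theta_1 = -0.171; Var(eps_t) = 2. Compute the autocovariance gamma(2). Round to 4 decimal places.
\gamma(2) = -0.0130

Multiply the model equation by X_{t-k} and take expectations. With theta_0 = psi_0 = 1 and psi_j the MA(infinity) weights, this gives
  gamma(k) - sum_i phi_i gamma(k-i) = c_k,
  c_k = sigma^2 * sum_{j=k..q} theta_j psi_{j-k}   (c_k = 0 for k > q),
using gamma(-m) = gamma(m).
psi-weights needed (psi_j = theta_j + sum_i phi_i psi_{j-i}):
  psi_1 = theta_1 + phi_1 = -0.171 + (0.113) = -0.058
Right-hand sides:
  c_0 = sigma^2 (1 + theta_1 psi_1) = 2 * (1 + (-0.171)(-0.058)) = 2 * 1.009918 = 2.019836
  c_1 = sigma^2 theta_1 = 2 * (-0.171) = -0.342
  c_2 = 0
Equations for k = 0 and k = 1 (AR order 1):
  gamma(0) = phi_1 gamma(1) + c_0
  gamma(1) = phi_1 gamma(0) + c_1
Substituting the second into the first: gamma(0) (1 - phi_1^2) = c_0 + phi_1 c_1, so
  gamma(0) = (c_0 + phi_1 c_1) / (1 - phi_1^2) = (2.019836 + (0.113)(-0.342)) / (1 - (0.113)^2) = 1.98119 / 0.987231 = 2.006815.
  gamma(1) = phi_1 gamma(0) + c_1 = (0.113)(2.006815) + (-0.342) = -0.11523.
For k = 2 (> q): gamma(2) = phi_1 gamma(1) = (0.113)(-0.11523) = -0.013021.
Therefore gamma(2) = -0.0130 (to 4 decimal places).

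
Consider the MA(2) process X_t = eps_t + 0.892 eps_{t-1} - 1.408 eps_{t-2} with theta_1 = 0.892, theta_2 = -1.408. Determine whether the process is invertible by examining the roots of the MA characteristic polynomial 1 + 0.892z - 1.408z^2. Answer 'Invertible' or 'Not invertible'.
\text{Not invertible}

The MA(q) characteristic polynomial is P(z) = 1 + 0.892z - 1.408z^2.
Invertibility requires all roots to lie outside the unit circle, i.e. |z| > 1 for every root.
Set 1 + (0.892) z + (-1.408) z^2 = 0, i.e. a z^2 + b z + c = 0 with a = -1.408, b = 0.892, c = 1.
Discriminant D = b^2 - 4ac = (0.892)^2 - 4*(-1.408)*1 = 0.795664 - (-5.632) = 6.427664.
D >= 0, so the roots are real: z = (-b +/- sqrt(D)) / (2a) = (-0.892 +/- 2.535284) / (-2.816).
  z_1 = (-0.892 + 2.535284) / (-2.816) = -0.5836,   |z_1| = 0.5836.
  z_2 = (-0.892 - 2.535284) / (-2.816) = 1.2171,   |z_2| = 1.2171.
Moduli of all roots: 0.5836, 1.2171.
All moduli strictly greater than 1? No.
Verdict: Not invertible.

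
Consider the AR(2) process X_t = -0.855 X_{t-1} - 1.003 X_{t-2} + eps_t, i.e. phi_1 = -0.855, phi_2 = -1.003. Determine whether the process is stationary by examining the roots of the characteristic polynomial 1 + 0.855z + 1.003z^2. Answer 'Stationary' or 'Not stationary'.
\text{Not stationary}

The AR(p) characteristic polynomial is P(z) = 1 + 0.855z + 1.003z^2.
Stationarity requires all roots to lie outside the unit circle, i.e. |z| > 1 for every root.
Set 1 + (0.855) z + (1.003) z^2 = 0, i.e. a z^2 + b z + c = 0 with a = 1.003, b = 0.855, c = 1.
Discriminant D = b^2 - 4ac = (0.855)^2 - 4*(1.003)*1 = 0.731025 - (4.012) = -3.280975.
D < 0, so the roots are the complex-conjugate pair z = (-b +/- i sqrt(-D)) / (2a) = -0.4262 +/- 0.903i.
For a conjugate pair |z|^2 = z * conj(z) = (product of roots) = c/a = 1/(1.003) = 0.997009, so |z| = sqrt(0.997009) = 0.9985 for both roots.
Moduli of all roots: 0.9985, 0.9985.
All moduli strictly greater than 1? No.
Verdict: Not stationary.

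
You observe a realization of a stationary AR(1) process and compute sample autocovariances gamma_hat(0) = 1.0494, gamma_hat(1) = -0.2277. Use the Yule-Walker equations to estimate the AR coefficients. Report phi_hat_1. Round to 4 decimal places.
\hat\phi_{1} = -0.2170

The Yule-Walker equations for an AR(p) process read, in matrix form,
  Gamma_p phi = r_p,   with   (Gamma_p)_{ij} = gamma(|i - j|),
                       (r_p)_i = gamma(i),   i,j = 1..p.
Substitute the sample gammas (Toeplitz matrix and right-hand side of size 1):
  Gamma_p = [[1.0494]]
  r_p     = [-0.2277]
With p = 1 this is the single equation gamma(0) phi_1 = gamma(1):
  phi_hat_1 = gamma(1) / gamma(0) = -0.2277 / 1.0494 = -0.2170.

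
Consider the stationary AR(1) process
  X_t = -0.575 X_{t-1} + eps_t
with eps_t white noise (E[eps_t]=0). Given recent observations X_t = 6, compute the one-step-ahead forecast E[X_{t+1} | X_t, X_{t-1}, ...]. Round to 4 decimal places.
E[X_{t+1} \mid \mathcal F_t] = -3.4500

For an AR(p) model X_t = c + sum_i phi_i X_{t-i} + eps_t, the
one-step-ahead conditional mean is
  E[X_{t+1} | X_t, ...] = c + sum_i phi_i X_{t+1-i}.
Substitute known values:
  E[X_{t+1} | ...] = (-0.575) * (6)
                   = -3.4500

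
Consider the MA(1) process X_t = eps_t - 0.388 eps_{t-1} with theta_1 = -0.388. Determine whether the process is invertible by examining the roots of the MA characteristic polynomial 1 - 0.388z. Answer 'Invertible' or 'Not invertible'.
\text{Invertible}

The MA(q) characteristic polynomial is P(z) = 1 - 0.388z.
Invertibility requires all roots to lie outside the unit circle, i.e. |z| > 1 for every root.
This is linear in z: 1 + (-0.388) z = 0  =>  z = -1/(-0.388) = 2.57732,  |z| = 2.57732.
Moduli of all roots: 2.5773.
All moduli strictly greater than 1? Yes.
Verdict: Invertible.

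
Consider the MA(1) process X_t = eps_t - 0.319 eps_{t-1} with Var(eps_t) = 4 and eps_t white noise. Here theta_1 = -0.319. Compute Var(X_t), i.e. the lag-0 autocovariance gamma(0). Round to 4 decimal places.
\gamma(0) = 4.4070

For an MA(q) process X_t = eps_t + sum_i theta_i eps_{t-i} with
Var(eps_t) = sigma^2, the variance is
  gamma(0) = sigma^2 * (1 + sum_i theta_i^2).
  sum_i theta_i^2 = (-0.319)^2 = 0.101761.
  gamma(0) = 4 * (1 + 0.101761) = 4 * 1.101761 = 4.407044, which rounds to 4.4070.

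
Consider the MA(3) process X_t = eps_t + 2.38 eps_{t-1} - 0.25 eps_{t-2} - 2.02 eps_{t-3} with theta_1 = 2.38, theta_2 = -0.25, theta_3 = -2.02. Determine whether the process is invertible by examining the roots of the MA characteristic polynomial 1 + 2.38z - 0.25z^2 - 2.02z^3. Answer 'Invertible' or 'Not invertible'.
\text{Not invertible}

The MA(q) characteristic polynomial is P(z) = 1 + 2.38z - 0.25z^2 - 2.02z^3.
Invertibility requires all roots to lie outside the unit circle, i.e. |z| > 1 for every root.
Degree 3: look for a simple real root z0 first, then factor out (1 - z/z0) and solve the remaining quadratic.
Testing z0 = -0.5: P(-0.5) = 1 + (2.38)(-0.5) + (-0.25)(-0.5)^2 + (-2.02)(-0.5)^3
  = 1 + (-1.19) + (-0.0625) + (0.2525) = 0.  So z_0 = -0.5 is a root, |z_0| = 0.5.
Divide out the factor (1 + 2 z) = (1 - z/z0) (since 1/z0 = -2):
  P(z) = (1 + 2 z)(1 + (0.38) z + (-1.01) z^2)
  [check: z-coef 0.38 - (-2) = 2.38; z^2-coef -1.01 - (-2)(0.38) = -0.25; z^3-coef -(-2)(-1.01) = -2.02.]
Remaining roots from the quadratic factor 1 + (0.38) z + (-1.01) z^2:
  Set 1 + (0.38) z + (-1.01) z^2 = 0, i.e. a z^2 + b z + c = 0 with a = -1.01, b = 0.38, c = 1.
  Discriminant D = b^2 - 4ac = (0.38)^2 - 4*(-1.01)*1 = 0.1444 - (-4.04) = 4.1844.
  D >= 0, so the roots are real: z = (-b +/- sqrt(D)) / (2a) = (-0.38 +/- 2.045581) / (-2.02).
    z_1 = (-0.38 + 2.045581) / (-2.02) = -0.8245,   |z_1| = 0.8245.
    z_2 = (-0.38 - 2.045581) / (-2.02) = 1.2008,   |z_2| = 1.2008.
Moduli of all roots: 0.5000, 0.8245, 1.2008.
All moduli strictly greater than 1? No.
Verdict: Not invertible.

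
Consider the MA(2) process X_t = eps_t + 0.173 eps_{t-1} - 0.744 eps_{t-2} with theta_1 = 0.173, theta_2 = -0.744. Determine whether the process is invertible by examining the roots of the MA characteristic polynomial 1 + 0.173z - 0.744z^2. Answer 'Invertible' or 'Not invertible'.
\text{Invertible}

The MA(q) characteristic polynomial is P(z) = 1 + 0.173z - 0.744z^2.
Invertibility requires all roots to lie outside the unit circle, i.e. |z| > 1 for every root.
Set 1 + (0.173) z + (-0.744) z^2 = 0, i.e. a z^2 + b z + c = 0 with a = -0.744, b = 0.173, c = 1.
Discriminant D = b^2 - 4ac = (0.173)^2 - 4*(-0.744)*1 = 0.029929 - (-2.976) = 3.005929.
D >= 0, so the roots are real: z = (-b +/- sqrt(D)) / (2a) = (-0.173 +/- 1.733762) / (-1.488).
  z_1 = (-0.173 + 1.733762) / (-1.488) = -1.0489,   |z_1| = 1.0489.
  z_2 = (-0.173 - 1.733762) / (-1.488) = 1.2814,   |z_2| = 1.2814.
Moduli of all roots: 1.0489, 1.2814.
All moduli strictly greater than 1? Yes.
Verdict: Invertible.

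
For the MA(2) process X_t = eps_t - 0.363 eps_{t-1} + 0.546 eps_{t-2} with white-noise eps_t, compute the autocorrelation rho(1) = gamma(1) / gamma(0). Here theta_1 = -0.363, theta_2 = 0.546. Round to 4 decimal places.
\rho(1) = -0.3925

For an MA(q) process with theta_0 = 1, the autocovariance is
  gamma(k) = sigma^2 * sum_{i=0..q-k} theta_i * theta_{i+k},
and rho(k) = gamma(k) / gamma(0). Sigma^2 cancels.
  numerator   = (1)*(-0.363) + (-0.363)*(0.546) = -0.561198.
  denominator = (1)^2 + (-0.363)^2 + (0.546)^2 = 1.429885.
  rho(1) = -0.561198 / 1.429885 = -0.3925.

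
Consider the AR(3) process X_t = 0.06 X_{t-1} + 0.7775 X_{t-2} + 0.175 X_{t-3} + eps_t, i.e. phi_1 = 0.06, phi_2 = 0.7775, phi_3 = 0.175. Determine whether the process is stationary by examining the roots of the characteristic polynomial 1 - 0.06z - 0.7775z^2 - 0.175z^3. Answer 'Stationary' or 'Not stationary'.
\text{Not stationary}

The AR(p) characteristic polynomial is P(z) = 1 - 0.06z - 0.7775z^2 - 0.175z^3.
Stationarity requires all roots to lie outside the unit circle, i.e. |z| > 1 for every root.
Degree 3: look for a simple real root z0 first, then factor out (1 - z/z0) and solve the remaining quadratic.
Testing z0 = -4: P(-4) = 1 + (-0.06)(-4) + (-0.7775)(-4)^2 + (-0.175)(-4)^3
  = 1 + (0.24) + (-12.44) + (11.2) = 0.  So z_0 = -4 is a root, |z_0| = 4.
Divide out the factor (1 + 0.25 z) = (1 - z/z0) (since 1/z0 = -0.25):
  P(z) = (1 + 0.25 z)(1 + (-0.31) z + (-0.7) z^2)
  [check: z-coef -0.31 - (-0.25) = -0.06; z^2-coef -0.7 - (-0.25)(-0.31) = -0.7775; z^3-coef -(-0.25)(-0.7) = -0.175.]
Remaining roots from the quadratic factor 1 + (-0.31) z + (-0.7) z^2:
  Set 1 + (-0.31) z + (-0.7) z^2 = 0, i.e. a z^2 + b z + c = 0 with a = -0.7, b = -0.31, c = 1.
  Discriminant D = b^2 - 4ac = (-0.31)^2 - 4*(-0.7)*1 = 0.0961 - (-2.8) = 2.8961.
  D >= 0, so the roots are real: z = (-b +/- sqrt(D)) / (2a) = (0.31 +/- 1.701793) / (-1.4).
    z_1 = (0.31 + 1.701793) / (-1.4) = -1.437,   |z_1| = 1.437.
    z_2 = (0.31 - 1.701793) / (-1.4) = 0.9941,   |z_2| = 0.9941.
Moduli of all roots: 4.0000, 1.4370, 0.9941.
All moduli strictly greater than 1? No.
Verdict: Not stationary.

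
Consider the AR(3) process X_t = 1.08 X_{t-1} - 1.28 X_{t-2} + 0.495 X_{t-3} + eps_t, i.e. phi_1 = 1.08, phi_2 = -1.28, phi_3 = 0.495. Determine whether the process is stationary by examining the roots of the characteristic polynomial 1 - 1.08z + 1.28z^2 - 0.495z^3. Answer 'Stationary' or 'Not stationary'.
\text{Stationary}

The AR(p) characteristic polynomial is P(z) = 1 - 1.08z + 1.28z^2 - 0.495z^3.
Stationarity requires all roots to lie outside the unit circle, i.e. |z| > 1 for every root.
Degree 3: look for a simple real root z0 first, then factor out (1 - z/z0) and solve the remaining quadratic.
Testing z0 = 2: P(2) = 1 + (-1.08)(2) + (1.28)(2)^2 + (-0.495)(2)^3
  = 1 + (-2.16) + (5.12) + (-3.96) = 0.  So z_0 = 2 is a root, |z_0| = 2.
Divide out the factor (1 - 0.5 z) = (1 - z/z0) (since 1/z0 = 0.5):
  P(z) = (1 - 0.5 z)(1 + (-0.58) z + (0.99) z^2)
  [check: z-coef -0.58 - (0.5) = -1.08; z^2-coef 0.99 - (0.5)(-0.58) = 1.28; z^3-coef -(0.5)(0.99) = -0.495.]
Remaining roots from the quadratic factor 1 + (-0.58) z + (0.99) z^2:
  Set 1 + (-0.58) z + (0.99) z^2 = 0, i.e. a z^2 + b z + c = 0 with a = 0.99, b = -0.58, c = 1.
  Discriminant D = b^2 - 4ac = (-0.58)^2 - 4*(0.99)*1 = 0.3364 - (3.96) = -3.6236.
  D < 0, so the roots are the complex-conjugate pair z = (-b +/- i sqrt(-D)) / (2a) = 0.2929 +/- 0.9614i.
  For a conjugate pair |z|^2 = z * conj(z) = (product of roots) = c/a = 1/(0.99) = 1.010101, so |z| = sqrt(1.010101) = 1.005 for both roots.
Moduli of all roots: 2.0000, 1.0050, 1.0050.
All moduli strictly greater than 1? Yes.
Verdict: Stationary.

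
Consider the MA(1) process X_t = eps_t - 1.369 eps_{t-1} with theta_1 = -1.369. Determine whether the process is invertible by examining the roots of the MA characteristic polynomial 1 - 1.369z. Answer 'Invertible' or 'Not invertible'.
\text{Not invertible}

The MA(q) characteristic polynomial is P(z) = 1 - 1.369z.
Invertibility requires all roots to lie outside the unit circle, i.e. |z| > 1 for every root.
This is linear in z: 1 + (-1.369) z = 0  =>  z = -1/(-1.369) = 0.73046,  |z| = 0.73046.
Moduli of all roots: 0.7305.
All moduli strictly greater than 1? No.
Verdict: Not invertible.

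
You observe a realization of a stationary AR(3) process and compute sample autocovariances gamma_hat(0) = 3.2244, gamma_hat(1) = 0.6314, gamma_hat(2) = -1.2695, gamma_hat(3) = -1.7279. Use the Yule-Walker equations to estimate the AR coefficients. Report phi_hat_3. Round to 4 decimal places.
\hat\phi_{3} = -0.4380

The Yule-Walker equations for an AR(p) process read, in matrix form,
  Gamma_p phi = r_p,   with   (Gamma_p)_{ij} = gamma(|i - j|),
                       (r_p)_i = gamma(i),   i,j = 1..p.
Substitute the sample gammas (Toeplitz matrix and right-hand side of size 3):
  Gamma_p = [[3.2244, 0.6314, -1.2695], [0.6314, 3.2244, 0.6314], [-1.2695, 0.6314, 3.2244]]
  r_p     = [0.6314, -1.2695, -1.7279]
Written out (R1..R3):
  (R1) 3.2244 phi_1 + 0.6314 phi_2 - 1.2695 phi_3 = 0.6314
  (R2) 0.6314 phi_1 + 3.2244 phi_2 + 0.6314 phi_3 = -1.2695
  (R3) -1.2695 phi_1 + 0.6314 phi_2 + 3.2244 phi_3 = -1.7279
Gaussian elimination:
  R2 <- R2 - (0.6314/3.2244) R1 = R2 - (0.195819) R1:  3.10076 phi_2 + 0.879993 phi_3 = -1.39314
  R3 <- R3 - (-1.2695/3.2244) R1 = R3 - (-0.393717) R1:  0.879993 phi_2 + 2.724577 phi_3 = -1.479307
  R3 <- R3 - (0.879993/3.10076) R2 = R3 - (0.283799) R2:  2.474836 phi_3 = -1.083935
Back-substitution:
  phi_hat_3 = -1.083935 / 2.474836 = -0.437983
  phi_hat_2 = (-1.39314 - (0.879993)(-0.437983)) / 3.10076 = -0.324991
  phi_hat_1 = (0.6314 - (0.6314)(-0.324991) - (-1.2695)(-0.437983)) / 3.2244 = 0.087018
So phi_hat = [0.0870, -0.3250, -0.4380].
Therefore phi_hat_3 = -0.4380.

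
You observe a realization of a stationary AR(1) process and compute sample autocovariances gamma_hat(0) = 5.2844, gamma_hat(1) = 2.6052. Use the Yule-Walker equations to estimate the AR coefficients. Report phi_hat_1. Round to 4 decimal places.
\hat\phi_{1} = 0.4930

The Yule-Walker equations for an AR(p) process read, in matrix form,
  Gamma_p phi = r_p,   with   (Gamma_p)_{ij} = gamma(|i - j|),
                       (r_p)_i = gamma(i),   i,j = 1..p.
Substitute the sample gammas (Toeplitz matrix and right-hand side of size 1):
  Gamma_p = [[5.2844]]
  r_p     = [2.6052]
With p = 1 this is the single equation gamma(0) phi_1 = gamma(1):
  phi_hat_1 = gamma(1) / gamma(0) = 2.6052 / 5.2844 = 0.4930.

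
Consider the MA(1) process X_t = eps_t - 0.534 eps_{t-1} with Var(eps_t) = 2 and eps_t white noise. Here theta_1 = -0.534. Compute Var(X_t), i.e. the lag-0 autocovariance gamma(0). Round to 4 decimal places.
\gamma(0) = 2.5703

For an MA(q) process X_t = eps_t + sum_i theta_i eps_{t-i} with
Var(eps_t) = sigma^2, the variance is
  gamma(0) = sigma^2 * (1 + sum_i theta_i^2).
  sum_i theta_i^2 = (-0.534)^2 = 0.285156.
  gamma(0) = 2 * (1 + 0.285156) = 2 * 1.285156 = 2.570312, which rounds to 2.5703.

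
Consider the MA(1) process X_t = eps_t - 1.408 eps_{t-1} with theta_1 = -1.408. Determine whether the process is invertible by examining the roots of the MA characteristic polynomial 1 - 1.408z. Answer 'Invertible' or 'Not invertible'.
\text{Not invertible}

The MA(q) characteristic polynomial is P(z) = 1 - 1.408z.
Invertibility requires all roots to lie outside the unit circle, i.e. |z| > 1 for every root.
This is linear in z: 1 + (-1.408) z = 0  =>  z = -1/(-1.408) = 0.710227,  |z| = 0.710227.
Moduli of all roots: 0.7102.
All moduli strictly greater than 1? No.
Verdict: Not invertible.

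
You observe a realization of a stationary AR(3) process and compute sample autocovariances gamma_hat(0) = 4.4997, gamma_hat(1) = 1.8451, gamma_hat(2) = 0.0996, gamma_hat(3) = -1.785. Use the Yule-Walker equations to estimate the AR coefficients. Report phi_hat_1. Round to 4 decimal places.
\hat\phi_{1} = 0.4090

The Yule-Walker equations for an AR(p) process read, in matrix form,
  Gamma_p phi = r_p,   with   (Gamma_p)_{ij} = gamma(|i - j|),
                       (r_p)_i = gamma(i),   i,j = 1..p.
Substitute the sample gammas (Toeplitz matrix and right-hand side of size 3):
  Gamma_p = [[4.4997, 1.8451, 0.0996], [1.8451, 4.4997, 1.8451], [0.0996, 1.8451, 4.4997]]
  r_p     = [1.8451, 0.0996, -1.785]
Written out (R1..R3):
  (R1) 4.4997 phi_1 + 1.8451 phi_2 + 0.0996 phi_3 = 1.8451
  (R2) 1.8451 phi_1 + 4.4997 phi_2 + 1.8451 phi_3 = 0.0996
  (R3) 0.0996 phi_1 + 1.8451 phi_2 + 4.4997 phi_3 = -1.785
Gaussian elimination:
  R2 <- R2 - (1.8451/4.4997) R1 = R2 - (0.41005) R1:  3.743118 phi_2 + 1.804259 phi_3 = -0.656982
  R3 <- R3 - (0.0996/4.4997) R1 = R3 - (0.022135) R1:  1.804259 phi_2 + 4.497495 phi_3 = -1.825841
  R3 <- R3 - (1.804259/3.743118) R2 = R3 - (0.48202) R2:  3.627806 phi_3 = -1.509162
Back-substitution:
  phi_hat_3 = -1.509162 / 3.627806 = -0.415999
  phi_hat_2 = (-0.656982 - (1.804259)(-0.415999)) / 3.743118 = 0.025002
  phi_hat_1 = (1.8451 - (1.8451)(0.025002) - (0.0996)(-0.415999)) / 4.4997 = 0.409005
So phi_hat = [0.4090, 0.0250, -0.4160].
Therefore phi_hat_1 = 0.4090.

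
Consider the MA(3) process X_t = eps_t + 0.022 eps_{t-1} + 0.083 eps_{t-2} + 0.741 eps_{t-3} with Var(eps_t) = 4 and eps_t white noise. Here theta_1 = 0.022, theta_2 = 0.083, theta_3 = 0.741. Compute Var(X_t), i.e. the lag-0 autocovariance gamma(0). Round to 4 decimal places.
\gamma(0) = 6.2258

For an MA(q) process X_t = eps_t + sum_i theta_i eps_{t-i} with
Var(eps_t) = sigma^2, the variance is
  gamma(0) = sigma^2 * (1 + sum_i theta_i^2).
  sum_i theta_i^2 = (0.022)^2 + (0.083)^2 + (0.741)^2 = 0.000484 + 0.006889 + 0.549081 = 0.556454.
  gamma(0) = 4 * (1 + 0.556454) = 4 * 1.556454 = 6.225816, which rounds to 6.2258.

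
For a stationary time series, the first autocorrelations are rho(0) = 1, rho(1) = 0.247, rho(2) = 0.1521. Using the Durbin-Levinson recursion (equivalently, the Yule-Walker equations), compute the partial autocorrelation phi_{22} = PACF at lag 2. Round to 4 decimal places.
\phi_{22} = 0.0970

The PACF at lag k is phi_{kk}, the last component of the solution
to the Yule-Walker system G_k phi = r_k where
  (G_k)_{ij} = rho(|i - j|), (r_k)_i = rho(i), i,j = 1..k.
Equivalently, Durbin-Levinson gives phi_{kk} iteratively:
  phi_{11} = rho(1)
  phi_{kk} = [rho(k) - sum_{j=1..k-1} phi_{k-1,j} rho(k-j)]
            / [1 - sum_{j=1..k-1} phi_{k-1,j} rho(j)],
  phi_{k,j} = phi_{k-1,j} - phi_{kk} phi_{k-1,k-j},  j = 1..k-1.
Step k = 1:
  phi_11 = rho(1) = 0.247.
Step k = 2:
  phi_22 = [rho(2) - phi_11 rho(1)] / [1 - phi_11 rho(1)] = [0.1521 - (0.247)(0.247)] / [1 - (0.247)(0.247)]
         = 0.091091 / 0.938991 = 0.097.
Therefore phi_{22} = 0.0970.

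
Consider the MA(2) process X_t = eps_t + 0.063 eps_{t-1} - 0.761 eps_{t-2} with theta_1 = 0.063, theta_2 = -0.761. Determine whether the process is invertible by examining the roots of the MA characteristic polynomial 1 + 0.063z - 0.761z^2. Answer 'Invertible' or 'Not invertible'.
\text{Invertible}

The MA(q) characteristic polynomial is P(z) = 1 + 0.063z - 0.761z^2.
Invertibility requires all roots to lie outside the unit circle, i.e. |z| > 1 for every root.
Set 1 + (0.063) z + (-0.761) z^2 = 0, i.e. a z^2 + b z + c = 0 with a = -0.761, b = 0.063, c = 1.
Discriminant D = b^2 - 4ac = (0.063)^2 - 4*(-0.761)*1 = 0.003969 - (-3.044) = 3.047969.
D >= 0, so the roots are real: z = (-b +/- sqrt(D)) / (2a) = (-0.063 +/- 1.745843) / (-1.522).
  z_1 = (-0.063 + 1.745843) / (-1.522) = -1.1057,   |z_1| = 1.1057.
  z_2 = (-0.063 - 1.745843) / (-1.522) = 1.1885,   |z_2| = 1.1885.
Moduli of all roots: 1.1057, 1.1885.
All moduli strictly greater than 1? Yes.
Verdict: Invertible.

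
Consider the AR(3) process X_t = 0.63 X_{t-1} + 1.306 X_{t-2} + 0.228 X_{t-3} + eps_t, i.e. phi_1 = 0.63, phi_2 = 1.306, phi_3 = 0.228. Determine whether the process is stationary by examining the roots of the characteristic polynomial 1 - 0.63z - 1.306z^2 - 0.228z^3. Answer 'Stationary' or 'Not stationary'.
\text{Not stationary}

The AR(p) characteristic polynomial is P(z) = 1 - 0.63z - 1.306z^2 - 0.228z^3.
Stationarity requires all roots to lie outside the unit circle, i.e. |z| > 1 for every root.
Degree 3: look for a simple real root z0 first, then factor out (1 - z/z0) and solve the remaining quadratic.
Testing z0 = -5: P(-5) = 1 + (-0.63)(-5) + (-1.306)(-5)^2 + (-0.228)(-5)^3
  = 1 + (3.15) + (-32.65) + (28.5) = 0.  So z_0 = -5 is a root, |z_0| = 5.
Divide out the factor (1 + 0.2 z) = (1 - z/z0) (since 1/z0 = -0.2):
  P(z) = (1 + 0.2 z)(1 + (-0.83) z + (-1.14) z^2)
  [check: z-coef -0.83 - (-0.2) = -0.63; z^2-coef -1.14 - (-0.2)(-0.83) = -1.306; z^3-coef -(-0.2)(-1.14) = -0.228.]
Remaining roots from the quadratic factor 1 + (-0.83) z + (-1.14) z^2:
  Set 1 + (-0.83) z + (-1.14) z^2 = 0, i.e. a z^2 + b z + c = 0 with a = -1.14, b = -0.83, c = 1.
  Discriminant D = b^2 - 4ac = (-0.83)^2 - 4*(-1.14)*1 = 0.6889 - (-4.56) = 5.2489.
  D >= 0, so the roots are real: z = (-b +/- sqrt(D)) / (2a) = (0.83 +/- 2.291048) / (-2.28).
    z_1 = (0.83 + 2.291048) / (-2.28) = -1.3689,   |z_1| = 1.3689.
    z_2 = (0.83 - 2.291048) / (-2.28) = 0.6408,   |z_2| = 0.6408.
Moduli of all roots: 5.0000, 1.3689, 0.6408.
All moduli strictly greater than 1? No.
Verdict: Not stationary.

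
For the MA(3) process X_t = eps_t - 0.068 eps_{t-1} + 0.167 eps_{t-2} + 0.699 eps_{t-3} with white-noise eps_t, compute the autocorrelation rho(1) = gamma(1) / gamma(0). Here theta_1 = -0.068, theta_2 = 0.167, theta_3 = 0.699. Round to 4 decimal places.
\rho(1) = 0.0246

For an MA(q) process with theta_0 = 1, the autocovariance is
  gamma(k) = sigma^2 * sum_{i=0..q-k} theta_i * theta_{i+k},
and rho(k) = gamma(k) / gamma(0). Sigma^2 cancels.
  numerator   = (1)*(-0.068) + (-0.068)*(0.167) + (0.167)*(0.699) = 0.037377.
  denominator = (1)^2 + (-0.068)^2 + (0.167)^2 + (0.699)^2 = 1.521114.
  rho(1) = 0.037377 / 1.521114 = 0.0246.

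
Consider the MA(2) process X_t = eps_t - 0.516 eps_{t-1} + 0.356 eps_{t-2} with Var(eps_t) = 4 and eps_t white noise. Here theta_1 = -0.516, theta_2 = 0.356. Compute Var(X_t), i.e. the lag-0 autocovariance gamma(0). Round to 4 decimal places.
\gamma(0) = 5.5720

For an MA(q) process X_t = eps_t + sum_i theta_i eps_{t-i} with
Var(eps_t) = sigma^2, the variance is
  gamma(0) = sigma^2 * (1 + sum_i theta_i^2).
  sum_i theta_i^2 = (-0.516)^2 + (0.356)^2 = 0.266256 + 0.126736 = 0.392992.
  gamma(0) = 4 * (1 + 0.392992) = 4 * 1.392992 = 5.571968, which rounds to 5.5720.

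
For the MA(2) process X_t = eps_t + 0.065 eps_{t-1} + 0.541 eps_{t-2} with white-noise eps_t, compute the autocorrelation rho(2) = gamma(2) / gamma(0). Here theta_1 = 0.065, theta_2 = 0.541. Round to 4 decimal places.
\rho(2) = 0.4171

For an MA(q) process with theta_0 = 1, the autocovariance is
  gamma(k) = sigma^2 * sum_{i=0..q-k} theta_i * theta_{i+k},
and rho(k) = gamma(k) / gamma(0). Sigma^2 cancels.
  numerator   = (1)*(0.541) = 0.541.
  denominator = (1)^2 + (0.065)^2 + (0.541)^2 = 1.296906.
  rho(2) = 0.541 / 1.296906 = 0.4171.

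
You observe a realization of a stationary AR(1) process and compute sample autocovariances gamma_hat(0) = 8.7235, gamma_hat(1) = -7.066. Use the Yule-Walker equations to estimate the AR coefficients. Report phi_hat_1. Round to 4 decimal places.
\hat\phi_{1} = -0.8100

The Yule-Walker equations for an AR(p) process read, in matrix form,
  Gamma_p phi = r_p,   with   (Gamma_p)_{ij} = gamma(|i - j|),
                       (r_p)_i = gamma(i),   i,j = 1..p.
Substitute the sample gammas (Toeplitz matrix and right-hand side of size 1):
  Gamma_p = [[8.7235]]
  r_p     = [-7.066]
With p = 1 this is the single equation gamma(0) phi_1 = gamma(1):
  phi_hat_1 = gamma(1) / gamma(0) = -7.066 / 8.7235 = -0.8100.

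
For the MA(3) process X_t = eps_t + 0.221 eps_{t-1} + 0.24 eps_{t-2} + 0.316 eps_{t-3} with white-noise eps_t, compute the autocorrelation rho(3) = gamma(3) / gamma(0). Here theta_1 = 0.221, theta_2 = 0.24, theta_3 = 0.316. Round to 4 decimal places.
\rho(3) = 0.2620

For an MA(q) process with theta_0 = 1, the autocovariance is
  gamma(k) = sigma^2 * sum_{i=0..q-k} theta_i * theta_{i+k},
and rho(k) = gamma(k) / gamma(0). Sigma^2 cancels.
  numerator   = (1)*(0.316) = 0.316.
  denominator = (1)^2 + (0.221)^2 + (0.24)^2 + (0.316)^2 = 1.206297.
  rho(3) = 0.316 / 1.206297 = 0.2620.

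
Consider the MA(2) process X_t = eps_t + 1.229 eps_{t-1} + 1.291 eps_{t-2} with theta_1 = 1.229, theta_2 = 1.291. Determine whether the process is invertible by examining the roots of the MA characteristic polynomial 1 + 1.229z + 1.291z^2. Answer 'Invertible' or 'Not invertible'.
\text{Not invertible}

The MA(q) characteristic polynomial is P(z) = 1 + 1.229z + 1.291z^2.
Invertibility requires all roots to lie outside the unit circle, i.e. |z| > 1 for every root.
Set 1 + (1.229) z + (1.291) z^2 = 0, i.e. a z^2 + b z + c = 0 with a = 1.291, b = 1.229, c = 1.
Discriminant D = b^2 - 4ac = (1.229)^2 - 4*(1.291)*1 = 1.510441 - (5.164) = -3.653559.
D < 0, so the roots are the complex-conjugate pair z = (-b +/- i sqrt(-D)) / (2a) = -0.476 +/- 0.7403i.
For a conjugate pair |z|^2 = z * conj(z) = (product of roots) = c/a = 1/(1.291) = 0.774593, so |z| = sqrt(0.774593) = 0.8801 for both roots.
Moduli of all roots: 0.8801, 0.8801.
All moduli strictly greater than 1? No.
Verdict: Not invertible.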